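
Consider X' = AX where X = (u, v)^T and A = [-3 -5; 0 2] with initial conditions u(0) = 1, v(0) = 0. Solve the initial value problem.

u(t) = e^(-3t), v(t) = 0

Coefficient matrix A = [[-3, -5], [0, 2]].
Characteristic polynomial det(A - λI) = λ^2 + λ - 6 = 0.
Eigenvalues λ = -3, 2.
For λ=-3: (A-λI) row 1 is [0, -5], so an eigenvector is (-1, 0).
For λ=2: (A-λI) row 1 is [-5, -5], so an eigenvector is (1, -1).
General solution: c_1e^(-3t)(-1,0) + c_2e^(2t)(1,-1).
Applying u(0)=1, v(0)=0 gives c_1=-1, c_2=0.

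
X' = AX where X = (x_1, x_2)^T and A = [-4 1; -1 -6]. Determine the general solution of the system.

Coefficient matrix A = [[-4, 1], [-1, -6]].
Characteristic polynomial det(A - λI) = λ^2 + 10λ + 25 = 0.
Single eigenvalue λ = -5 with algebraic multiplicity 2.
Eigenvector v = (1,-1); generalized eigenvector w with (A-λI)w=v is (-2,3).
General solution: e^(-5t)[K_1·v + K_2·(t·v + w)].

x_1(t) = K_1e^(-5t) + K_2te^(-5t) - 2K_2e^(-5t), x_2(t) = -K_1e^(-5t) - K_2te^(-5t) + 3K_2e^(-5t)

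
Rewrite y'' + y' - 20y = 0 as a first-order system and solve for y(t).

y(t) = c_1e^(4t) + c_2e^(-5t)

Let x_1 = y, x_2 = y'. Then x_1' = x_2 and x_2' = 20x_1 - x_2.
A = [[0,1],[20,-1]]; det(A-λI) = λ^2 + λ - 20.
Eigenvalues λ = 4, -5 with eigenvectors (1,4), (1,-5).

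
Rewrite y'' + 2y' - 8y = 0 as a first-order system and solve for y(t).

Let x_1 = y, x_2 = y'. Then x_1' = x_2 and x_2' = 8x_1 - 2x_2.
A = [[0,1],[8,-2]]; det(A-λI) = λ^2 + 2λ - 8.
Eigenvalues λ = 2, -4 with eigenvectors (1,2), (1,-4).

y(t) = c_1e^(2t) + c_2e^(-4t)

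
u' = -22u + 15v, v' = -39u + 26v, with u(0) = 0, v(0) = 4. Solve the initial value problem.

Coefficient matrix A = [[-22, 15], [-39, 26]].
Characteristic polynomial det(A - λI) = λ^2 - 4λ + 13 = 0.
Eigenvalues λ = 2 ± 3i (complex conjugate pair).
For λ=2+3i: an eigenvector is (-1,-2) - i(-2,-3) = (-1 + 2i, -2 + 3i).
A real fundamental pair from Re and Im of e^((2+3i)t)v: X_1 = e^(2t)(cos(3t)·(-1,-2) + sin(3t)·(-2,-3)), X_2 = e^(2t)(sin(3t)·(-1,-2) - cos(3t)·(-2,-3)).
General solution: K_1X_1 + K_2X_2.
Applying u(0)=0, v(0)=4 gives K_1=-8, K_2=-4.

u(t) = 20e^(2t)sin(3t), v(t) = 32e^(2t)sin(3t) + 4e^(2t)cos(3t)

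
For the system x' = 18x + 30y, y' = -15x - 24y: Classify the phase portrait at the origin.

stable spiral

A = [[18,30],[-15,-24]]; det(A-λI) = λ^2 + 6λ + 18.
λ = -3 ± 3i: negative real part.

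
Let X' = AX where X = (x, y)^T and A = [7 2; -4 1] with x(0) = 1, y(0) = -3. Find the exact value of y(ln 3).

A = [[7,2],[-4,1]]; eigenvalues λ = 5, 3.
Eigenvectors: (-1,1) for λ=5, (1,-2) for λ=3.
From the initial condition, c_1 = 1, c_2 = 2.
y(ln 3) = (1)(3^5)(1) + (2)(3^3)(-2) = 135.

135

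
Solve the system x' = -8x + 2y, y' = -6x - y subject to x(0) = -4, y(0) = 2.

x(t) = 16e^(-4t) - 20e^(-5t), y(t) = 32e^(-4t) - 30e^(-5t)

Coefficient matrix A = [[-8, 2], [-6, -1]].
Characteristic polynomial det(A - λI) = λ^2 + 9λ + 20 = 0.
Eigenvalues λ = -5, -4.
For λ=-5: (A-λI) row 1 is [-3, 2], so an eigenvector is (-2, -3).
For λ=-4: (A-λI) row 1 is [-4, 2], so an eigenvector is (-1, -2).
General solution: c_1e^(-5t)(-2,-3) + c_2e^(-4t)(-1,-2).
Applying x(0)=-4, y(0)=2 gives c_1=10, c_2=-16.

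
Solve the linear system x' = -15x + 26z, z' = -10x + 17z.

Coefficient matrix A = [[-15, 26], [-10, 17]].
Characteristic polynomial det(A - λI) = λ^2 - 2λ + 5 = 0.
Eigenvalues λ = 1 ± 2i (complex conjugate pair).
For λ=1+2i: an eigenvector is (-2,-1) - i(3,2) = (-2 - 3i, -1 - 2i).
A real fundamental pair from Re and Im of e^((1+2i)t)v: X_1 = e^(t)(cos(2t)·(-2,-1) + sin(2t)·(3,2)), X_2 = e^(t)(sin(2t)·(-2,-1) - cos(2t)·(3,2)).
General solution: K_1X_1 + K_2X_2.

x(t) = 3K_1e^(t)sin(2t) - 2K_1e^(t)cos(2t) - 2K_2e^(t)sin(2t) - 3K_2e^(t)cos(2t), z(t) = 2K_1e^(t)sin(2t) - K_1e^(t)cos(2t) - K_2e^(t)sin(2t) - 2K_2e^(t)cos(2t)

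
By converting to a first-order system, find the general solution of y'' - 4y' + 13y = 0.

y(t) = c_1e^(2t)cos(3t) + c_2e^(2t)sin(3t)

Let x_1 = y, x_2 = y'. Then x_1' = x_2 and x_2' = -13x_1 + 4x_2.
A = [[0,1],[-13,4]]; det(A-λI) = λ^2 - 4λ + 13.
Eigenvalues λ = 2 ± 3i.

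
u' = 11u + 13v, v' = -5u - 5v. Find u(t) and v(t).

Coefficient matrix A = [[11, 13], [-5, -5]].
Characteristic polynomial det(A - λI) = λ^2 - 6λ + 10 = 0.
Eigenvalues λ = 3 ± i (complex conjugate pair).
For λ=3+i: an eigenvector is (2,-1) - i(3,-2) = (2 - 3i, -1 + 2i).
A real fundamental pair from Re and Im of e^((3+i)t)v: X_1 = e^(3t)(cos(t)·(2,-1) + sin(t)·(3,-2)), X_2 = e^(3t)(sin(t)·(2,-1) - cos(t)·(3,-2)).
General solution: K_1X_1 + K_2X_2.

u(t) = 3K_1e^(3t)sin(t) + 2K_1e^(3t)cos(t) + 2K_2e^(3t)sin(t) - 3K_2e^(3t)cos(t), v(t) = -2K_1e^(3t)sin(t) - K_1e^(3t)cos(t) - K_2e^(3t)sin(t) + 2K_2e^(3t)cos(t)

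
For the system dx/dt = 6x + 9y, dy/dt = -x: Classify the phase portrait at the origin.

A = [[6,9],[-1,0]]; det(A-λI) = λ^2 - 6λ + 9.
repeated λ = 3 with a single eigenvector.

unstable improper node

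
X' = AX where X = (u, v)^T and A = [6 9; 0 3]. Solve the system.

Coefficient matrix A = [[6, 9], [0, 3]].
Characteristic polynomial det(A - λI) = λ^2 - 9λ + 18 = 0.
Eigenvalues λ = 6, 3.
For λ=6: (A-λI) row 1 is [0, 9], so an eigenvector is (1, 0).
For λ=3: (A-λI) row 1 is [3, 9], so an eigenvector is (-3, 1).
General solution: K_1e^(6t)(1,0) + K_2e^(3t)(-3,1).

u(t) = K_1e^(6t) - 3K_2e^(3t), v(t) = K_2e^(3t)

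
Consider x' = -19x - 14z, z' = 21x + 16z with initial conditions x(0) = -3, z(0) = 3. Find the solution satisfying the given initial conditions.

Coefficient matrix A = [[-19, -14], [21, 16]].
Characteristic polynomial det(A - λI) = λ^2 + 3λ - 10 = 0.
Eigenvalues λ = 2, -5.
For λ=2: (A-λI) row 1 is [-21, -14], so an eigenvector is (-2, 3).
For λ=-5: (A-λI) row 1 is [-14, -14], so an eigenvector is (-1, 1).
General solution: K_1e^(2t)(-2,3) + K_2e^(-5t)(-1,1).
Applying x(0)=-3, z(0)=3 gives K_1=0, K_2=3.

x(t) = -3e^(-5t), z(t) = 3e^(-5t)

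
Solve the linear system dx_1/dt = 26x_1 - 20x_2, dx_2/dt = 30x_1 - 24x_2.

x_1(t) = 2C_1e^(-4t) + C_2e^(6t), x_2(t) = 3C_1e^(-4t) + C_2e^(6t)

Coefficient matrix A = [[26, -20], [30, -24]].
Characteristic polynomial det(A - λI) = λ^2 - 2λ - 24 = 0.
Eigenvalues λ = -4, 6.
For λ=-4: (A-λI) row 1 is [30, -20], so an eigenvector is (2, 3).
For λ=6: (A-λI) row 1 is [20, -20], so an eigenvector is (1, 1).
General solution: C_1e^(-4t)(2,3) + C_2e^(6t)(1,1).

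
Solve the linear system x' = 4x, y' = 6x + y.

Coefficient matrix A = [[4, 0], [6, 1]].
Characteristic polynomial det(A - λI) = λ^2 - 5λ + 4 = 0.
Eigenvalues λ = 1, 4.
For λ=1: (A-λI) row 1 is [3, 0], so an eigenvector is (0, -1).
For λ=4: (A-λI) row 2 is [6, -3], so an eigenvector is (1, 2).
General solution: K_1e^(t)(0,-1) + K_2e^(4t)(1,2).

x(t) = K_2e^(4t), y(t) = -K_1e^(t) + 2K_2e^(4t)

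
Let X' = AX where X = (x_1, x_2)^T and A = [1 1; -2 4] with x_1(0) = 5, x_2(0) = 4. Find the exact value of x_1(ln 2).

16

A = [[1,1],[-2,4]]; eigenvalues λ = 2, 3.
Eigenvectors: (-1,-1) for λ=2, (-1,-2) for λ=3.
From the initial condition, c_1 = -6, c_2 = 1.
x_1(ln 2) = (-6)(2^2)(-1) + (1)(2^3)(-1) = 16.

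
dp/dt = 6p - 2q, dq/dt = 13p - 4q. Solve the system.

Coefficient matrix A = [[6, -2], [13, -4]].
Characteristic polynomial det(A - λI) = λ^2 - 2λ + 2 = 0.
Eigenvalues λ = 1 ± i (complex conjugate pair).
For λ=1+i: an eigenvector is (1,2) - i(1,3) = (1 - i, 2 - 3i).
A real fundamental pair from Re and Im of e^((1+i)t)v: X_1 = e^(t)(cos(t)·(1,2) + sin(t)·(1,3)), X_2 = e^(t)(sin(t)·(1,2) - cos(t)·(1,3)).
General solution: K_1X_1 + K_2X_2.

p(t) = K_1e^(t)sin(t) + K_1e^(t)cos(t) + K_2e^(t)sin(t) - K_2e^(t)cos(t), q(t) = 3K_1e^(t)sin(t) + 2K_1e^(t)cos(t) + 2K_2e^(t)sin(t) - 3K_2e^(t)cos(t)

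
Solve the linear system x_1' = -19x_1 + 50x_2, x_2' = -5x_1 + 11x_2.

x_1(t) = -3C_1e^(-4t)sin(5t) + C_1e^(-4t)cos(5t) + C_2e^(-4t)sin(5t) + 3C_2e^(-4t)cos(5t), x_2(t) = -C_1e^(-4t)sin(5t) + C_2e^(-4t)cos(5t)

Coefficient matrix A = [[-19, 50], [-5, 11]].
Characteristic polynomial det(A - λI) = λ^2 + 8λ + 41 = 0.
Eigenvalues λ = -4 ± 5i (complex conjugate pair).
For λ=-4+5i: an eigenvector is (1,0) - i(-3,-1) = (1 + 3i, 0 + i).
A real fundamental pair from Re and Im of e^((-4+5i)t)v: X_1 = e^(-4t)(cos(5t)·(1,0) + sin(5t)·(-3,-1)), X_2 = e^(-4t)(sin(5t)·(1,0) - cos(5t)·(-3,-1)).
General solution: C_1X_1 + C_2X_2.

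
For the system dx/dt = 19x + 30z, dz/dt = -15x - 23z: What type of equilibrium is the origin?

stable spiral

A = [[19,30],[-15,-23]]; det(A-λI) = λ^2 + 4λ + 13.
λ = -2 ± 3i: negative real part.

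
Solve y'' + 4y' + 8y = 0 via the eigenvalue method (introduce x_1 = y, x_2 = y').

y(t) = K_1e^(-2t)cos(2t) + K_2e^(-2t)sin(2t)

Let x_1 = y, x_2 = y'. Then x_1' = x_2 and x_2' = -8x_1 - 4x_2.
A = [[0,1],[-8,-4]]; det(A-λI) = λ^2 + 4λ + 8.
Eigenvalues λ = -2 ± 2i.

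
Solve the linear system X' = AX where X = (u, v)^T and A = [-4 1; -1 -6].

u(t) = C_1e^(-5t) + C_2te^(-5t) + C_2e^(-5t), v(t) = -C_1e^(-5t) - C_2te^(-5t)

Coefficient matrix A = [[-4, 1], [-1, -6]].
Characteristic polynomial det(A - λI) = λ^2 + 10λ + 25 = 0.
Single eigenvalue λ = -5 with algebraic multiplicity 2.
Eigenvector v = (1,-1); generalized eigenvector w with (A-λI)w=v is (1,0).
General solution: e^(-5t)[C_1·v + C_2·(t·v + w)].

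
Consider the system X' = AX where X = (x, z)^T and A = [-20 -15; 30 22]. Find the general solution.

Coefficient matrix A = [[-20, -15], [30, 22]].
Characteristic polynomial det(A - λI) = λ^2 - 2λ + 10 = 0.
Eigenvalues λ = 1 ± 3i (complex conjugate pair).
For λ=1+3i: an eigenvector is (-2,3) - i(-1,1) = (-2 + i, 3 - i).
A real fundamental pair from Re and Im of e^((1+3i)t)v: X_1 = e^(t)(cos(3t)·(-2,3) + sin(3t)·(-1,1)), X_2 = e^(t)(sin(3t)·(-2,3) - cos(3t)·(-1,1)).
General solution: c_1X_1 + c_2X_2.

x(t) = -c_1e^(t)sin(3t) - 2c_1e^(t)cos(3t) - 2c_2e^(t)sin(3t) + c_2e^(t)cos(3t), z(t) = c_1e^(t)sin(3t) + 3c_1e^(t)cos(3t) + 3c_2e^(t)sin(3t) - c_2e^(t)cos(3t)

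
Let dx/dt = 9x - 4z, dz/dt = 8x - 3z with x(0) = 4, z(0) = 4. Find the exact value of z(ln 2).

128

A = [[9,-4],[8,-3]]; eigenvalues λ = 1, 5.
Eigenvectors: (-1,-2) for λ=1, (1,1) for λ=5.
From the initial condition, c_1 = 0, c_2 = 4.
z(ln 2) = (0)(2^1)(-2) + (4)(2^5)(1) = 128.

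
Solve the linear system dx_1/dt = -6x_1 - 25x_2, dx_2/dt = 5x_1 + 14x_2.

x_1(t) = -2c_1e^(4t)sin(5t) + c_1e^(4t)cos(5t) + c_2e^(4t)sin(5t) + 2c_2e^(4t)cos(5t), x_2(t) = c_1e^(4t)sin(5t) - c_2e^(4t)cos(5t)

Coefficient matrix A = [[-6, -25], [5, 14]].
Characteristic polynomial det(A - λI) = λ^2 - 8λ + 41 = 0.
Eigenvalues λ = 4 ± 5i (complex conjugate pair).
For λ=4+5i: an eigenvector is (1,0) - i(-2,1) = (1 + 2i, 0 - i).
A real fundamental pair from Re and Im of e^((4+5i)t)v: X_1 = e^(4t)(cos(5t)·(1,0) + sin(5t)·(-2,1)), X_2 = e^(4t)(sin(5t)·(1,0) - cos(5t)·(-2,1)).
General solution: c_1X_1 + c_2X_2.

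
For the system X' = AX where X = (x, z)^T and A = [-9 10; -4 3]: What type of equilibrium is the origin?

stable spiral

A = [[-9,10],[-4,3]]; det(A-λI) = λ^2 + 6λ + 13.
λ = -3 ± 2i: negative real part.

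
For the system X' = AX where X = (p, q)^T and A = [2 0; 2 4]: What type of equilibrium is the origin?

unstable node

A = [[2,0],[2,4]]; det(A-λI) = λ^2 - 6λ + 8.
λ = 2, 4: both positive.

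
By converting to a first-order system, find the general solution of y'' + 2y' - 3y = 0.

y(t) = C_1e^(t) + C_2e^(-3t)

Let x_1 = y, x_2 = y'. Then x_1' = x_2 and x_2' = 3x_1 - 2x_2.
A = [[0,1],[3,-2]]; det(A-λI) = λ^2 + 2λ - 3.
Eigenvalues λ = 1, -3 with eigenvectors (1,1), (1,-3).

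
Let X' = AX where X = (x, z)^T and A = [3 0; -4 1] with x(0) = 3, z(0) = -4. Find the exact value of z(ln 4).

-376

A = [[3,0],[-4,1]]; eigenvalues λ = 1, 3.
Eigenvectors: (0,-1) for λ=1, (1,-2) for λ=3.
From the initial condition, c_1 = -2, c_2 = 3.
z(ln 4) = (-2)(4^1)(-1) + (3)(4^3)(-2) = -376.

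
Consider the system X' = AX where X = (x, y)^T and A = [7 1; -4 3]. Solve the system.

Coefficient matrix A = [[7, 1], [-4, 3]].
Characteristic polynomial det(A - λI) = λ^2 - 10λ + 25 = 0.
Single eigenvalue λ = 5 with algebraic multiplicity 2.
Eigenvector v = (-1,2); generalized eigenvector w with (A-λI)w=v is (1,-3).
General solution: e^(5t)[c_1·v + c_2·(t·v + w)].

x(t) = -c_1e^(5t) - c_2te^(5t) + c_2e^(5t), y(t) = 2c_1e^(5t) + 2c_2te^(5t) - 3c_2e^(5t)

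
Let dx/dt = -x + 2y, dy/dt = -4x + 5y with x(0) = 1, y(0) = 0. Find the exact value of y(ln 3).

A = [[-1,2],[-4,5]]; eigenvalues λ = 1, 3.
Eigenvectors: (-1,-1) for λ=1, (1,2) for λ=3.
From the initial condition, c_1 = -2, c_2 = -1.
y(ln 3) = (-2)(3^1)(-1) + (-1)(3^3)(2) = -48.

-48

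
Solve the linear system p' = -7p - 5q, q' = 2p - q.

Coefficient matrix A = [[-7, -5], [2, -1]].
Characteristic polynomial det(A - λI) = λ^2 + 8λ + 17 = 0.
Eigenvalues λ = -4 ± i (complex conjugate pair).
For λ=-4+i: an eigenvector is (1,-1) - i(2,-1) = (1 - 2i, -1 + i).
A real fundamental pair from Re and Im of e^((-4+i)t)v: X_1 = e^(-4t)(cos(t)·(1,-1) + sin(t)·(2,-1)), X_2 = e^(-4t)(sin(t)·(1,-1) - cos(t)·(2,-1)).
General solution: c_1X_1 + c_2X_2.

p(t) = 2c_1e^(-4t)sin(t) + c_1e^(-4t)cos(t) + c_2e^(-4t)sin(t) - 2c_2e^(-4t)cos(t), q(t) = -c_1e^(-4t)sin(t) - c_1e^(-4t)cos(t) - c_2e^(-4t)sin(t) + c_2e^(-4t)cos(t)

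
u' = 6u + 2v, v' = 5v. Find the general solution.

u(t) = -c_1e^(6t) + 2c_2e^(5t), v(t) = -c_2e^(5t)

Coefficient matrix A = [[6, 2], [0, 5]].
Characteristic polynomial det(A - λI) = λ^2 - 11λ + 30 = 0.
Eigenvalues λ = 6, 5.
For λ=6: (A-λI) row 1 is [0, 2], so an eigenvector is (-1, 0).
For λ=5: (A-λI) row 1 is [1, 2], so an eigenvector is (2, -1).
General solution: c_1e^(6t)(-1,0) + c_2e^(5t)(2,-1).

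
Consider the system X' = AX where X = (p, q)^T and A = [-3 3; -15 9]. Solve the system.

p(t) = C_1e^(3t)sin(3t) - C_2e^(3t)cos(3t), q(t) = 2C_1e^(3t)sin(3t) + C_1e^(3t)cos(3t) + C_2e^(3t)sin(3t) - 2C_2e^(3t)cos(3t)

Coefficient matrix A = [[-3, 3], [-15, 9]].
Characteristic polynomial det(A - λI) = λ^2 - 6λ + 18 = 0.
Eigenvalues λ = 3 ± 3i (complex conjugate pair).
For λ=3+3i: an eigenvector is (0,1) - i(1,2) = (0 - i, 1 - 2i).
A real fundamental pair from Re and Im of e^((3+3i)t)v: X_1 = e^(3t)(cos(3t)·(0,1) + sin(3t)·(1,2)), X_2 = e^(3t)(sin(3t)·(0,1) - cos(3t)·(1,2)).
General solution: C_1X_1 + C_2X_2.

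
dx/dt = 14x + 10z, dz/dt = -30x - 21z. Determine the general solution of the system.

Coefficient matrix A = [[14, 10], [-30, -21]].
Characteristic polynomial det(A - λI) = λ^2 + 7λ + 6 = 0.
Eigenvalues λ = -1, -6.
For λ=-1: (A-λI) row 1 is [15, 10], so an eigenvector is (2, -3).
For λ=-6: (A-λI) row 1 is [20, 10], so an eigenvector is (1, -2).
General solution: C_1e^(-t)(2,-3) + C_2e^(-6t)(1,-2).

x(t) = 2C_1e^(-t) + C_2e^(-6t), z(t) = -3C_1e^(-t) - 2C_2e^(-6t)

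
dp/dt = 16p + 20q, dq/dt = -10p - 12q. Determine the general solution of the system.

Coefficient matrix A = [[16, 20], [-10, -12]].
Characteristic polynomial det(A - λI) = λ^2 - 4λ + 8 = 0.
Eigenvalues λ = 2 ± 2i (complex conjugate pair).
For λ=2+2i: an eigenvector is (-1,1) - i(3,-2) = (-1 - 3i, 1 + 2i).
A real fundamental pair from Re and Im of e^((2+2i)t)v: X_1 = e^(2t)(cos(2t)·(-1,1) + sin(2t)·(3,-2)), X_2 = e^(2t)(sin(2t)·(-1,1) - cos(2t)·(3,-2)).
General solution: K_1X_1 + K_2X_2.

p(t) = 3K_1e^(2t)sin(2t) - K_1e^(2t)cos(2t) - K_2e^(2t)sin(2t) - 3K_2e^(2t)cos(2t), q(t) = -2K_1e^(2t)sin(2t) + K_1e^(2t)cos(2t) + K_2e^(2t)sin(2t) + 2K_2e^(2t)cos(2t)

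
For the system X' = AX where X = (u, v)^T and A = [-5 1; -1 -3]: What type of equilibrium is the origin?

A = [[-5,1],[-1,-3]]; det(A-λI) = λ^2 + 8λ + 16.
repeated λ = -4 with a single eigenvector.

stable improper node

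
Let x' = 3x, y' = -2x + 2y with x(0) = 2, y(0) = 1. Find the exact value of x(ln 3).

54

A = [[3,0],[-2,2]]; eigenvalues λ = 3, 2.
Eigenvectors: (1,-2) for λ=3, (0,-1) for λ=2.
From the initial condition, c_1 = 2, c_2 = -5.
x(ln 3) = (2)(3^3)(1) + (-5)(3^2)(0) = 54.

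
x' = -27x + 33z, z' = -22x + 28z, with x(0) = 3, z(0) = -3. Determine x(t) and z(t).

Coefficient matrix A = [[-27, 33], [-22, 28]].
Characteristic polynomial det(A - λI) = λ^2 - λ - 30 = 0.
Eigenvalues λ = 6, -5.
For λ=6: (A-λI) row 1 is [-33, 33], so an eigenvector is (1, 1).
For λ=-5: (A-λI) row 1 is [-22, 33], so an eigenvector is (3, 2).
General solution: C_1e^(6t)(1,1) + C_2e^(-5t)(3,2).
Applying x(0)=3, z(0)=-3 gives C_1=-15, C_2=6.

x(t) = -15e^(6t) + 18e^(-5t), z(t) = -15e^(6t) + 12e^(-5t)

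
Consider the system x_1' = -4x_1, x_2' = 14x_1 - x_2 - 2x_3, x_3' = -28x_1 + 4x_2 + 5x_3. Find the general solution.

Coefficient matrix A = [[-4, 0, 0], [14, -1, -2], [-28, 4, 5]].
det(A - λI) = 0 gives eigenvalues λ = -4, 3, 1.
For λ=-4: eigenvector (1,-2,4).
For λ=3: eigenvector (0,-1,2).
For λ=1: eigenvector (0,1,-1).
General solution: K_1e^(-4t)(1,-2,4) + K_2e^(3t)(0,-1,2) + K_3e^(t)(0,1,-1).

x_1(t) = K_1e^(-4t), x_2(t) = -2K_1e^(-4t) - K_2e^(3t) + K_3e^(t), x_3(t) = 4K_1e^(-4t) + 2K_2e^(3t) - K_3e^(t)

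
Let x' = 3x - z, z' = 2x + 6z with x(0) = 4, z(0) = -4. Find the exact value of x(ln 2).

64

A = [[3,-1],[2,6]]; eigenvalues λ = 4, 5.
Eigenvectors: (-1,1) for λ=4, (1,-2) for λ=5.
From the initial condition, c_1 = -4, c_2 = 0.
x(ln 2) = (-4)(2^4)(-1) + (0)(2^5)(1) = 64.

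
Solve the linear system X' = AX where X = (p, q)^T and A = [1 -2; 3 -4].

Coefficient matrix A = [[1, -2], [3, -4]].
Characteristic polynomial det(A - λI) = λ^2 + 3λ + 2 = 0.
Eigenvalues λ = -1, -2.
For λ=-1: (A-λI) row 1 is [2, -2], so an eigenvector is (1, 1).
For λ=-2: (A-λI) row 1 is [3, -2], so an eigenvector is (2, 3).
General solution: K_1e^(-t)(1,1) + K_2e^(-2t)(2,3).

p(t) = K_1e^(-t) + 2K_2e^(-2t), q(t) = K_1e^(-t) + 3K_2e^(-2t)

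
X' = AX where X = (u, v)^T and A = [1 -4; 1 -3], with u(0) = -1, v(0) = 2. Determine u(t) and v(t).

u(t) = -10te^(-t) - e^(-t), v(t) = -5te^(-t) + 2e^(-t)

Coefficient matrix A = [[1, -4], [1, -3]].
Characteristic polynomial det(A - λI) = λ^2 + 2λ + 1 = 0.
Single eigenvalue λ = -1 with algebraic multiplicity 2.
Eigenvector v = (-2,-1); generalized eigenvector w with (A-λI)w=v is (-3,-1).
General solution: e^(-t)[K_1·v + K_2·(t·v + w)].
Applying u(0)=-1, v(0)=2 gives K_1=-7, K_2=5.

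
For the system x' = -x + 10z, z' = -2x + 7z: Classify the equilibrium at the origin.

unstable spiral

A = [[-1,10],[-2,7]]; det(A-λI) = λ^2 - 6λ + 13.
λ = 3 ± 2i: positive real part.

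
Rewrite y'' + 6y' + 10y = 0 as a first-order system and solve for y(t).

Let x_1 = y, x_2 = y'. Then x_1' = x_2 and x_2' = -10x_1 - 6x_2.
A = [[0,1],[-10,-6]]; det(A-λI) = λ^2 + 6λ + 10.
Eigenvalues λ = -3 ± i.

y(t) = c_1e^(-3t)cos(t) + c_2e^(-3t)sin(t)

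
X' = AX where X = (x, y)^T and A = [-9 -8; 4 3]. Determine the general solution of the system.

x(t) = -c_1e^(-t) + 2c_2e^(-5t), y(t) = c_1e^(-t) - c_2e^(-5t)

Coefficient matrix A = [[-9, -8], [4, 3]].
Characteristic polynomial det(A - λI) = λ^2 + 6λ + 5 = 0.
Eigenvalues λ = -1, -5.
For λ=-1: (A-λI) row 1 is [-8, -8], so an eigenvector is (-1, 1).
For λ=-5: (A-λI) row 1 is [-4, -8], so an eigenvector is (2, -1).
General solution: c_1e^(-t)(-1,1) + c_2e^(-5t)(2,-1).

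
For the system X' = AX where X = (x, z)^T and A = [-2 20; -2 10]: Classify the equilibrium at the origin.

unstable spiral

A = [[-2,20],[-2,10]]; det(A-λI) = λ^2 - 8λ + 20.
λ = 4 ± 2i: positive real part.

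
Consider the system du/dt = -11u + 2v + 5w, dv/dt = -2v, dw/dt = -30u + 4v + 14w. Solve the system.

Coefficient matrix A = [[-11, 2, 5], [0, -2, 0], [-30, 4, 14]].
det(A - λI) = 0 gives eigenvalues λ = 4, -2, -1.
For λ=4: eigenvector (1,0,3).
For λ=-2: eigenvector (-2,1,-4).
For λ=-1: eigenvector (1,0,2).
General solution: c_1e^(4t)(1,0,3) + c_2e^(-2t)(-2,1,-4) + c_3e^(-t)(1,0,2).

u(t) = c_1e^(4t) - 2c_2e^(-2t) + c_3e^(-t), v(t) = c_2e^(-2t), w(t) = 3c_1e^(4t) - 4c_2e^(-2t) + 2c_3e^(-t)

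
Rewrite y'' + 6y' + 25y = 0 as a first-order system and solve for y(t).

Let x_1 = y, x_2 = y'. Then x_1' = x_2 and x_2' = -25x_1 - 6x_2.
A = [[0,1],[-25,-6]]; det(A-λI) = λ^2 + 6λ + 25.
Eigenvalues λ = -3 ± 4i.

y(t) = K_1e^(-3t)cos(4t) + K_2e^(-3t)sin(4t)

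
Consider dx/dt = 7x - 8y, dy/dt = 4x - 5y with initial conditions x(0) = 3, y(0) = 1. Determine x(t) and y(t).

Coefficient matrix A = [[7, -8], [4, -5]].
Characteristic polynomial det(A - λI) = λ^2 - 2λ - 3 = 0.
Eigenvalues λ = -1, 3.
For λ=-1: (A-λI) row 1 is [8, -8], so an eigenvector is (1, 1).
For λ=3: (A-λI) row 1 is [4, -8], so an eigenvector is (-2, -1).
General solution: K_1e^(-t)(1,1) + K_2e^(3t)(-2,-1).
Applying x(0)=3, y(0)=1 gives K_1=-1, K_2=-2.

x(t) = 4e^(3t) - e^(-t), y(t) = 2e^(3t) - e^(-t)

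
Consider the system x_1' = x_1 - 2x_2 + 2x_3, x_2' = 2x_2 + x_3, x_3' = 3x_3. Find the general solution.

Coefficient matrix A = [[1, -2, 2], [0, 2, 1], [0, 0, 3]].
det(A - λI) = 0 gives eigenvalues λ = 1, 2, 3.
For λ=1: eigenvector (1,0,0).
For λ=2: eigenvector (-2,1,0).
For λ=3: eigenvector (0,1,1).
General solution: C_1e^(t)(1,0,0) + C_2e^(2t)(-2,1,0) + C_3e^(3t)(0,1,1).

x_1(t) = C_1e^(t) - 2C_2e^(2t), x_2(t) = C_2e^(2t) + C_3e^(3t), x_3(t) = C_3e^(3t)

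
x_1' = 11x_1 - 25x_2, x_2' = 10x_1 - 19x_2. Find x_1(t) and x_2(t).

Coefficient matrix A = [[11, -25], [10, -19]].
Characteristic polynomial det(A - λI) = λ^2 + 8λ + 41 = 0.
Eigenvalues λ = -4 ± 5i (complex conjugate pair).
For λ=-4+5i: an eigenvector is (-1,-1) - i(2,1) = (-1 - 2i, -1 - i).
A real fundamental pair from Re and Im of e^((-4+5i)t)v: X_1 = e^(-4t)(cos(5t)·(-1,-1) + sin(5t)·(2,1)), X_2 = e^(-4t)(sin(5t)·(-1,-1) - cos(5t)·(2,1)).
General solution: c_1X_1 + c_2X_2.

x_1(t) = 2c_1e^(-4t)sin(5t) - c_1e^(-4t)cos(5t) - c_2e^(-4t)sin(5t) - 2c_2e^(-4t)cos(5t), x_2(t) = c_1e^(-4t)sin(5t) - c_1e^(-4t)cos(5t) - c_2e^(-4t)sin(5t) - c_2e^(-4t)cos(5t)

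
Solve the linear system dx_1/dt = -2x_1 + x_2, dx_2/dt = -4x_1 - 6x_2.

x_1(t) = K_1e^(-4t) + K_2te^(-4t) - K_2e^(-4t), x_2(t) = -2K_1e^(-4t) - 2K_2te^(-4t) + 3K_2e^(-4t)

Coefficient matrix A = [[-2, 1], [-4, -6]].
Characteristic polynomial det(A - λI) = λ^2 + 8λ + 16 = 0.
Single eigenvalue λ = -4 with algebraic multiplicity 2.
Eigenvector v = (1,-2); generalized eigenvector w with (A-λI)w=v is (-1,3).
General solution: e^(-4t)[K_1·v + K_2·(t·v + w)].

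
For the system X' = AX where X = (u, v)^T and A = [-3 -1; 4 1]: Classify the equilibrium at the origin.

A = [[-3,-1],[4,1]]; det(A-λI) = λ^2 + 2λ + 1.
repeated λ = -1 with a single eigenvector.

stable improper node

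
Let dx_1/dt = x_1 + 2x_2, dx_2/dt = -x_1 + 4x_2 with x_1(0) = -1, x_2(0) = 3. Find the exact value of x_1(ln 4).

A = [[1,2],[-1,4]]; eigenvalues λ = 2, 3.
Eigenvectors: (2,1) for λ=2, (1,1) for λ=3.
From the initial condition, c_1 = -4, c_2 = 7.
x_1(ln 4) = (-4)(4^2)(2) + (7)(4^3)(1) = 320.

320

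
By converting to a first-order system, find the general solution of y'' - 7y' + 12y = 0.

y(t) = c_1e^(4t) + c_2e^(3t)

Let x_1 = y, x_2 = y'. Then x_1' = x_2 and x_2' = -12x_1 + 7x_2.
A = [[0,1],[-12,7]]; det(A-λI) = λ^2 - 7λ + 12.
Eigenvalues λ = 4, 3 with eigenvectors (1,4), (1,3).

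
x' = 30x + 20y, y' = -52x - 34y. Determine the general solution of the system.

Coefficient matrix A = [[30, 20], [-52, -34]].
Characteristic polynomial det(A - λI) = λ^2 + 4λ + 20 = 0.
Eigenvalues λ = -2 ± 4i (complex conjugate pair).
For λ=-2+4i: an eigenvector is (2,-3) - i(1,-2) = (2 - i, -3 + 2i).
A real fundamental pair from Re and Im of e^((-2+4i)t)v: X_1 = e^(-2t)(cos(4t)·(2,-3) + sin(4t)·(1,-2)), X_2 = e^(-2t)(sin(4t)·(2,-3) - cos(4t)·(1,-2)).
General solution: c_1X_1 + c_2X_2.

x(t) = c_1e^(-2t)sin(4t) + 2c_1e^(-2t)cos(4t) + 2c_2e^(-2t)sin(4t) - c_2e^(-2t)cos(4t), y(t) = -2c_1e^(-2t)sin(4t) - 3c_1e^(-2t)cos(4t) - 3c_2e^(-2t)sin(4t) + 2c_2e^(-2t)cos(4t)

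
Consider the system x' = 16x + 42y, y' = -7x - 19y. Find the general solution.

x(t) = 3K_1e^(2t) - 2K_2e^(-5t), y(t) = -K_1e^(2t) + K_2e^(-5t)

Coefficient matrix A = [[16, 42], [-7, -19]].
Characteristic polynomial det(A - λI) = λ^2 + 3λ - 10 = 0.
Eigenvalues λ = 2, -5.
For λ=2: (A-λI) row 1 is [14, 42], so an eigenvector is (3, -1).
For λ=-5: (A-λI) row 1 is [21, 42], so an eigenvector is (-2, 1).
General solution: K_1e^(2t)(3,-1) + K_2e^(-5t)(-2,1).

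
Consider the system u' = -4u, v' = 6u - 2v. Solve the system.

Coefficient matrix A = [[-4, 0], [6, -2]].
Characteristic polynomial det(A - λI) = λ^2 + 6λ + 8 = 0.
Eigenvalues λ = -4, -2.
For λ=-4: (A-λI) row 2 is [6, 2], so an eigenvector is (1, -3).
For λ=-2: (A-λI) row 1 is [-2, 0], so an eigenvector is (0, -1).
General solution: c_1e^(-4t)(1,-3) + c_2e^(-2t)(0,-1).

u(t) = c_1e^(-4t), v(t) = -3c_1e^(-4t) - c_2e^(-2t)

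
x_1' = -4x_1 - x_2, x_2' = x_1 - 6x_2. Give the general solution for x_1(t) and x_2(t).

Coefficient matrix A = [[-4, -1], [1, -6]].
Characteristic polynomial det(A - λI) = λ^2 + 10λ + 25 = 0.
Single eigenvalue λ = -5 with algebraic multiplicity 2.
Eigenvector v = (-1,-1); generalized eigenvector w with (A-λI)w=v is (-2,-1).
General solution: e^(-5t)[c_1·v + c_2·(t·v + w)].

x_1(t) = -c_1e^(-5t) - c_2te^(-5t) - 2c_2e^(-5t), x_2(t) = -c_1e^(-5t) - c_2te^(-5t) - c_2e^(-5t)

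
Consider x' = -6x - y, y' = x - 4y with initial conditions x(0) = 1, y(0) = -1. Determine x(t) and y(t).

Coefficient matrix A = [[-6, -1], [1, -4]].
Characteristic polynomial det(A - λI) = λ^2 + 10λ + 25 = 0.
Single eigenvalue λ = -5 with algebraic multiplicity 2.
Eigenvector v = (-1,1); generalized eigenvector w with (A-λI)w=v is (1,0).
General solution: e^(-5t)[K_1·v + K_2·(t·v + w)].
Applying x(0)=1, y(0)=-1 gives K_1=-1, K_2=0.

x(t) = e^(-5t), y(t) = -e^(-5t)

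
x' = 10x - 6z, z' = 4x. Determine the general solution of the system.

x(t) = -C_1e^(4t) + 3C_2e^(6t), z(t) = -C_1e^(4t) + 2C_2e^(6t)

Coefficient matrix A = [[10, -6], [4, 0]].
Characteristic polynomial det(A - λI) = λ^2 - 10λ + 24 = 0.
Eigenvalues λ = 4, 6.
For λ=4: (A-λI) row 1 is [6, -6], so an eigenvector is (-1, -1).
For λ=6: (A-λI) row 1 is [4, -6], so an eigenvector is (3, 2).
General solution: C_1e^(4t)(-1,-1) + C_2e^(6t)(3,2).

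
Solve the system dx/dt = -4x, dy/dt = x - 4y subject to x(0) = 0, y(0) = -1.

Coefficient matrix A = [[-4, 0], [1, -4]].
Characteristic polynomial det(A - λI) = λ^2 + 8λ + 16 = 0.
Single eigenvalue λ = -4 with algebraic multiplicity 2.
Eigenvector v = (0,-1); generalized eigenvector w with (A-λI)w=v is (-1,2).
General solution: e^(-4t)[C_1·v + C_2·(t·v + w)].
Applying x(0)=0, y(0)=-1 gives C_1=1, C_2=0.

x(t) = 0, y(t) = -e^(-4t)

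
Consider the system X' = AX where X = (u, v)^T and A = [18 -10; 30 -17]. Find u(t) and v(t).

u(t) = C_1e^(-2t) - 2C_2e^(3t), v(t) = 2C_1e^(-2t) - 3C_2e^(3t)

Coefficient matrix A = [[18, -10], [30, -17]].
Characteristic polynomial det(A - λI) = λ^2 - λ - 6 = 0.
Eigenvalues λ = -2, 3.
For λ=-2: (A-λI) row 1 is [20, -10], so an eigenvector is (1, 2).
For λ=3: (A-λI) row 1 is [15, -10], so an eigenvector is (-2, -3).
General solution: C_1e^(-2t)(1,2) + C_2e^(3t)(-2,-3).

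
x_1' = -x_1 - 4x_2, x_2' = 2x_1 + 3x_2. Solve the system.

x_1(t) = -C_1e^(t)sin(2t) - C_1e^(t)cos(2t) - C_2e^(t)sin(2t) + C_2e^(t)cos(2t), x_2(t) = C_1e^(t)cos(2t) + C_2e^(t)sin(2t)

Coefficient matrix A = [[-1, -4], [2, 3]].
Characteristic polynomial det(A - λI) = λ^2 - 2λ + 5 = 0.
Eigenvalues λ = 1 ± 2i (complex conjugate pair).
For λ=1+2i: an eigenvector is (-1,1) - i(-1,0) = (-1 + i, 1).
A real fundamental pair from Re and Im of e^((1+2i)t)v: X_1 = e^(t)(cos(2t)·(-1,1) + sin(2t)·(-1,0)), X_2 = e^(t)(sin(2t)·(-1,1) - cos(2t)·(-1,0)).
General solution: C_1X_1 + C_2X_2.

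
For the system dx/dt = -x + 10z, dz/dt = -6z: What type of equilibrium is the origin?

A = [[-1,10],[0,-6]]; det(A-λI) = λ^2 + 7λ + 6.
λ = -6, -1: both negative.

stable node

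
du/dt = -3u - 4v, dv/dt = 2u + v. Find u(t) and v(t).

Coefficient matrix A = [[-3, -4], [2, 1]].
Characteristic polynomial det(A - λI) = λ^2 + 2λ + 5 = 0.
Eigenvalues λ = -1 ± 2i (complex conjugate pair).
For λ=-1+2i: an eigenvector is (-1,1) - i(-1,0) = (-1 + i, 1).
A real fundamental pair from Re and Im of e^((-1+2i)t)v: X_1 = e^(-t)(cos(2t)·(-1,1) + sin(2t)·(-1,0)), X_2 = e^(-t)(sin(2t)·(-1,1) - cos(2t)·(-1,0)).
General solution: K_1X_1 + K_2X_2.

u(t) = -K_1e^(-t)sin(2t) - K_1e^(-t)cos(2t) - K_2e^(-t)sin(2t) + K_2e^(-t)cos(2t), v(t) = K_1e^(-t)cos(2t) + K_2e^(-t)sin(2t)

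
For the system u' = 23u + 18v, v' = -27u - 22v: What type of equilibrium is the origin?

saddle

A = [[23,18],[-27,-22]]; det(A-λI) = λ^2 - λ - 20.
λ = 5, -4: opposite signs.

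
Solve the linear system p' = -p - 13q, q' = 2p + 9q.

p(t) = -2C_1e^(4t)sin(t) + 3C_1e^(4t)cos(t) + 3C_2e^(4t)sin(t) + 2C_2e^(4t)cos(t), q(t) = C_1e^(4t)sin(t) - C_1e^(4t)cos(t) - C_2e^(4t)sin(t) - C_2e^(4t)cos(t)

Coefficient matrix A = [[-1, -13], [2, 9]].
Characteristic polynomial det(A - λI) = λ^2 - 8λ + 17 = 0.
Eigenvalues λ = 4 ± i (complex conjugate pair).
For λ=4+i: an eigenvector is (3,-1) - i(-2,1) = (3 + 2i, -1 - i).
A real fundamental pair from Re and Im of e^((4+i)t)v: X_1 = e^(4t)(cos(t)·(3,-1) + sin(t)·(-2,1)), X_2 = e^(4t)(sin(t)·(3,-1) - cos(t)·(-2,1)).
General solution: C_1X_1 + C_2X_2.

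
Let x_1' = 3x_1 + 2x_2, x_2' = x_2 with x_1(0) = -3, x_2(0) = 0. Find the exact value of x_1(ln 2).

-24

A = [[3,2],[0,1]]; eigenvalues λ = 3, 1.
Eigenvectors: (1,0) for λ=3, (1,-1) for λ=1.
From the initial condition, c_1 = -3, c_2 = 0.
x_1(ln 2) = (-3)(2^3)(1) + (0)(2^1)(1) = -24.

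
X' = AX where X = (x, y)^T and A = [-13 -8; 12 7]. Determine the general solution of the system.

Coefficient matrix A = [[-13, -8], [12, 7]].
Characteristic polynomial det(A - λI) = λ^2 + 6λ + 5 = 0.
Eigenvalues λ = -1, -5.
For λ=-1: (A-λI) row 1 is [-12, -8], so an eigenvector is (-2, 3).
For λ=-5: (A-λI) row 1 is [-8, -8], so an eigenvector is (-1, 1).
General solution: C_1e^(-t)(-2,3) + C_2e^(-5t)(-1,1).

x(t) = -2C_1e^(-t) - C_2e^(-5t), y(t) = 3C_1e^(-t) + C_2e^(-5t)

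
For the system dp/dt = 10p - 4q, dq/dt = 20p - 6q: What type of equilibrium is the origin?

A = [[10,-4],[20,-6]]; det(A-λI) = λ^2 - 4λ + 20.
λ = 2 ± 4i: positive real part.

unstable spiral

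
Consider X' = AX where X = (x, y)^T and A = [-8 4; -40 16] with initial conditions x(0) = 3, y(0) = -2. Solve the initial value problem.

x(t) = -11e^(4t)sin(4t) + 3e^(4t)cos(4t), y(t) = -36e^(4t)sin(4t) - 2e^(4t)cos(4t)

Coefficient matrix A = [[-8, 4], [-40, 16]].
Characteristic polynomial det(A - λI) = λ^2 - 8λ + 32 = 0.
Eigenvalues λ = 4 ± 4i (complex conjugate pair).
For λ=4+4i: an eigenvector is (0,-1) - i(-1,-3) = (0 + i, -1 + 3i).
A real fundamental pair from Re and Im of e^((4+4i)t)v: X_1 = e^(4t)(cos(4t)·(0,-1) + sin(4t)·(-1,-3)), X_2 = e^(4t)(sin(4t)·(0,-1) - cos(4t)·(-1,-3)).
General solution: C_1X_1 + C_2X_2.
Applying x(0)=3, y(0)=-2 gives C_1=11, C_2=3.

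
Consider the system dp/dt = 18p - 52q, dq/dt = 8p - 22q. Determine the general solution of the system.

Coefficient matrix A = [[18, -52], [8, -22]].
Characteristic polynomial det(A - λI) = λ^2 + 4λ + 20 = 0.
Eigenvalues λ = -2 ± 4i (complex conjugate pair).
For λ=-2+4i: an eigenvector is (2,1) - i(-3,-1) = (2 + 3i, 1 + i).
A real fundamental pair from Re and Im of e^((-2+4i)t)v: X_1 = e^(-2t)(cos(4t)·(2,1) + sin(4t)·(-3,-1)), X_2 = e^(-2t)(sin(4t)·(2,1) - cos(4t)·(-3,-1)).
General solution: K_1X_1 + K_2X_2.

p(t) = -3K_1e^(-2t)sin(4t) + 2K_1e^(-2t)cos(4t) + 2K_2e^(-2t)sin(4t) + 3K_2e^(-2t)cos(4t), q(t) = -K_1e^(-2t)sin(4t) + K_1e^(-2t)cos(4t) + K_2e^(-2t)sin(4t) + K_2e^(-2t)cos(4t)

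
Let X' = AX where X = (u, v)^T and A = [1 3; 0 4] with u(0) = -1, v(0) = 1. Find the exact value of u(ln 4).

A = [[1,3],[0,4]]; eigenvalues λ = 1, 4.
Eigenvectors: (1,0) for λ=1, (-1,-1) for λ=4.
From the initial condition, c_1 = -2, c_2 = -1.
u(ln 4) = (-2)(4^1)(1) + (-1)(4^4)(-1) = 248.

248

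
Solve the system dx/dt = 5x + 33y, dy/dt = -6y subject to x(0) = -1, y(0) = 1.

Coefficient matrix A = [[5, 33], [0, -6]].
Characteristic polynomial det(A - λI) = λ^2 + λ - 30 = 0.
Eigenvalues λ = -6, 5.
For λ=-6: (A-λI) row 1 is [11, 33], so an eigenvector is (-3, 1).
For λ=5: (A-λI) row 1 is [0, 33], so an eigenvector is (-1, 0).
General solution: C_1e^(-6t)(-3,1) + C_2e^(5t)(-1,0).
Applying x(0)=-1, y(0)=1 gives C_1=1, C_2=-2.

x(t) = 2e^(5t) - 3e^(-6t), y(t) = e^(-6t)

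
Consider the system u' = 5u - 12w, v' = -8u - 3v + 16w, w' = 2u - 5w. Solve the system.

Coefficient matrix A = [[5, 0, -12], [-8, -3, 16], [2, 0, -5]].
det(A - λI) = 0 gives eigenvalues λ = 1, -3, -1.
For λ=1: eigenvector (3,-2,1).
For λ=-3: eigenvector (0,1,0).
For λ=-1: eigenvector (2,0,1).
General solution: c_1e^(t)(3,-2,1) + c_2e^(-3t)(0,1,0) + c_3e^(-t)(2,0,1).

u(t) = 3c_1e^(t) + 2c_3e^(-t), v(t) = -2c_1e^(t) + c_2e^(-3t), w(t) = c_1e^(t) + c_3e^(-t)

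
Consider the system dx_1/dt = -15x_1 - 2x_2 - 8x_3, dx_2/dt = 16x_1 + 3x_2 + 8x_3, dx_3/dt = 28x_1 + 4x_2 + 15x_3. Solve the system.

x_1(t) = C_1e^(t) - C_2e^(3t) + 2C_3e^(-t), x_2(t) = C_2e^(3t) - 2C_3e^(-t), x_3(t) = -2C_1e^(t) + 2C_2e^(3t) - 3C_3e^(-t)

Coefficient matrix A = [[-15, -2, -8], [16, 3, 8], [28, 4, 15]].
det(A - λI) = 0 gives eigenvalues λ = 1, 3, -1.
For λ=1: eigenvector (1,0,-2).
For λ=3: eigenvector (-1,1,2).
For λ=-1: eigenvector (2,-2,-3).
General solution: C_1e^(t)(1,0,-2) + C_2e^(3t)(-1,1,2) + C_3e^(-t)(2,-2,-3).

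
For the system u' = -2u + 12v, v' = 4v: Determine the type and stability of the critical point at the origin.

saddle

A = [[-2,12],[0,4]]; det(A-λI) = λ^2 - 2λ - 8.
λ = -2, 4: opposite signs.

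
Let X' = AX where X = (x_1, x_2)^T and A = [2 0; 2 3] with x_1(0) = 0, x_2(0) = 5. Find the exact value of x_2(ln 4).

A = [[2,0],[2,3]]; eigenvalues λ = 3, 2.
Eigenvectors: (0,1) for λ=3, (-1,2) for λ=2.
From the initial condition, c_1 = 5, c_2 = 0.
x_2(ln 4) = (5)(4^3)(1) + (0)(4^2)(2) = 320.

320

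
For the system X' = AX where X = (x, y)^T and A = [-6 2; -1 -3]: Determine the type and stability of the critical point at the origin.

stable node

A = [[-6,2],[-1,-3]]; det(A-λI) = λ^2 + 9λ + 20.
λ = -5, -4: both negative.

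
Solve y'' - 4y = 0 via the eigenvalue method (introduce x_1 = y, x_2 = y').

Let x_1 = y, x_2 = y'. Then x_1' = x_2 and x_2' = 4x_1.
A = [[0,1],[4,0]]; det(A-λI) = λ^2 - 4.
Eigenvalues λ = 2, -2 with eigenvectors (1,2), (1,-2).

y(t) = c_1e^(2t) + c_2e^(-2t)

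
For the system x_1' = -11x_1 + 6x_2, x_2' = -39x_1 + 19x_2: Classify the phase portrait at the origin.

A = [[-11,6],[-39,19]]; det(A-λI) = λ^2 - 8λ + 25.
λ = 4 ± 3i: positive real part.

unstable spiral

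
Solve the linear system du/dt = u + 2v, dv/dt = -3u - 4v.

Coefficient matrix A = [[1, 2], [-3, -4]].
Characteristic polynomial det(A - λI) = λ^2 + 3λ + 2 = 0.
Eigenvalues λ = -1, -2.
For λ=-1: (A-λI) row 1 is [2, 2], so an eigenvector is (1, -1).
For λ=-2: (A-λI) row 1 is [3, 2], so an eigenvector is (-2, 3).
General solution: K_1e^(-t)(1,-1) + K_2e^(-2t)(-2,3).

u(t) = K_1e^(-t) - 2K_2e^(-2t), v(t) = -K_1e^(-t) + 3K_2e^(-2t)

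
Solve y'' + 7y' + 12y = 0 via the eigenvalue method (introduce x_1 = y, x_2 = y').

Let x_1 = y, x_2 = y'. Then x_1' = x_2 and x_2' = -12x_1 - 7x_2.
A = [[0,1],[-12,-7]]; det(A-λI) = λ^2 + 7λ + 12.
Eigenvalues λ = -3, -4 with eigenvectors (1,-3), (1,-4).

y(t) = K_1e^(-3t) + K_2e^(-4t)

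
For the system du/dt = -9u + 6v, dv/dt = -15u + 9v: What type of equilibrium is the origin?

A = [[-9,6],[-15,9]]; det(A-λI) = λ^2 + 9.
λ = 0 ± 3i: zero real part.

center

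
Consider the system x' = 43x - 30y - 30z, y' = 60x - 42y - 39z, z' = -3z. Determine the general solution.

x(t) = 3C_2e^(3t) - 2C_3e^(-2t), y(t) = -C_1e^(-3t) + 4C_2e^(3t) - 3C_3e^(-2t), z(t) = C_1e^(-3t)

Coefficient matrix A = [[43, -30, -30], [60, -42, -39], [0, 0, -3]].
det(A - λI) = 0 gives eigenvalues λ = -3, 3, -2.
For λ=-3: eigenvector (0,-1,1).
For λ=3: eigenvector (3,4,0).
For λ=-2: eigenvector (-2,-3,0).
General solution: C_1e^(-3t)(0,-1,1) + C_2e^(3t)(3,4,0) + C_3e^(-2t)(-2,-3,0).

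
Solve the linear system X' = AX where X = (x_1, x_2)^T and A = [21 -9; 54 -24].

Coefficient matrix A = [[21, -9], [54, -24]].
Characteristic polynomial det(A - λI) = λ^2 + 3λ - 18 = 0.
Eigenvalues λ = -6, 3.
For λ=-6: (A-λI) row 1 is [27, -9], so an eigenvector is (1, 3).
For λ=3: (A-λI) row 1 is [18, -9], so an eigenvector is (1, 2).
General solution: K_1e^(-6t)(1,3) + K_2e^(3t)(1,2).

x_1(t) = K_1e^(-6t) + K_2e^(3t), x_2(t) = 3K_1e^(-6t) + 2K_2e^(3t)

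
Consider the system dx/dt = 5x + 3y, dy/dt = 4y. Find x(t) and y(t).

Coefficient matrix A = [[5, 3], [0, 4]].
Characteristic polynomial det(A - λI) = λ^2 - 9λ + 20 = 0.
Eigenvalues λ = 5, 4.
For λ=5: (A-λI) row 1 is [0, 3], so an eigenvector is (1, 0).
For λ=4: (A-λI) row 1 is [1, 3], so an eigenvector is (-3, 1).
General solution: K_1e^(5t)(1,0) + K_2e^(4t)(-3,1).

x(t) = K_1e^(5t) - 3K_2e^(4t), y(t) = K_2e^(4t)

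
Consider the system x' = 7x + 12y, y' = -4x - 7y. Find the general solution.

x(t) = 2K_1e^(t) + 3K_2e^(-t), y(t) = -K_1e^(t) - 2K_2e^(-t)

Coefficient matrix A = [[7, 12], [-4, -7]].
Characteristic polynomial det(A - λI) = λ^2 - 1 = 0.
Eigenvalues λ = 1, -1.
For λ=1: (A-λI) row 1 is [6, 12], so an eigenvector is (2, -1).
For λ=-1: (A-λI) row 1 is [8, 12], so an eigenvector is (3, -2).
General solution: K_1e^(t)(2,-1) + K_2e^(-t)(3,-2).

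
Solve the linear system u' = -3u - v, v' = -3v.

Coefficient matrix A = [[-3, -1], [0, -3]].
Characteristic polynomial det(A - λI) = λ^2 + 6λ + 9 = 0.
Single eigenvalue λ = -3 with algebraic multiplicity 2.
Eigenvector v = (1,0); generalized eigenvector w with (A-λI)w=v is (2,-1).
General solution: e^(-3t)[K_1·v + K_2·(t·v + w)].

u(t) = K_1e^(-3t) + K_2te^(-3t) + 2K_2e^(-3t), v(t) = -K_2e^(-3t)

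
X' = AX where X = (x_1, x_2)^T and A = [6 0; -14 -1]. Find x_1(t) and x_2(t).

Coefficient matrix A = [[6, 0], [-14, -1]].
Characteristic polynomial det(A - λI) = λ^2 - 5λ - 6 = 0.
Eigenvalues λ = -1, 6.
For λ=-1: (A-λI) row 1 is [7, 0], so an eigenvector is (0, -1).
For λ=6: (A-λI) row 2 is [-14, -7], so an eigenvector is (1, -2).
General solution: c_1e^(-t)(0,-1) + c_2e^(6t)(1,-2).

x_1(t) = c_2e^(6t), x_2(t) = -c_1e^(-t) - 2c_2e^(6t)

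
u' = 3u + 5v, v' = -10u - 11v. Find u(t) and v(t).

u(t) = 2C_1e^(-4t)sin(t) + C_1e^(-4t)cos(t) + C_2e^(-4t)sin(t) - 2C_2e^(-4t)cos(t), v(t) = -3C_1e^(-4t)sin(t) - C_1e^(-4t)cos(t) - C_2e^(-4t)sin(t) + 3C_2e^(-4t)cos(t)

Coefficient matrix A = [[3, 5], [-10, -11]].
Characteristic polynomial det(A - λI) = λ^2 + 8λ + 17 = 0.
Eigenvalues λ = -4 ± i (complex conjugate pair).
For λ=-4+i: an eigenvector is (1,-1) - i(2,-3) = (1 - 2i, -1 + 3i).
A real fundamental pair from Re and Im of e^((-4+i)t)v: X_1 = e^(-4t)(cos(t)·(1,-1) + sin(t)·(2,-3)), X_2 = e^(-4t)(sin(t)·(1,-1) - cos(t)·(2,-3)).
General solution: C_1X_1 + C_2X_2.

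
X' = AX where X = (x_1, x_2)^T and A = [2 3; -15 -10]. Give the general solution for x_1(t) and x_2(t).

Coefficient matrix A = [[2, 3], [-15, -10]].
Characteristic polynomial det(A - λI) = λ^2 + 8λ + 25 = 0.
Eigenvalues λ = -4 ± 3i (complex conjugate pair).
For λ=-4+3i: an eigenvector is (0,1) - i(1,-2) = (0 - i, 1 + 2i).
A real fundamental pair from Re and Im of e^((-4+3i)t)v: X_1 = e^(-4t)(cos(3t)·(0,1) + sin(3t)·(1,-2)), X_2 = e^(-4t)(sin(3t)·(0,1) - cos(3t)·(1,-2)).
General solution: C_1X_1 + C_2X_2.

x_1(t) = C_1e^(-4t)sin(3t) - C_2e^(-4t)cos(3t), x_2(t) = -2C_1e^(-4t)sin(3t) + C_1e^(-4t)cos(3t) + C_2e^(-4t)sin(3t) + 2C_2e^(-4t)cos(3t)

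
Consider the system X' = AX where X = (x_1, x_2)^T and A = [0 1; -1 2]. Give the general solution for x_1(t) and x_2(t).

Coefficient matrix A = [[0, 1], [-1, 2]].
Characteristic polynomial det(A - λI) = λ^2 - 2λ + 1 = 0.
Single eigenvalue λ = 1 with algebraic multiplicity 2.
Eigenvector v = (1,1); generalized eigenvector w with (A-λI)w=v is (2,3).
General solution: e^(t)[c_1·v + c_2·(t·v + w)].

x_1(t) = c_1e^(t) + c_2te^(t) + 2c_2e^(t), x_2(t) = c_1e^(t) + c_2te^(t) + 3c_2e^(t)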